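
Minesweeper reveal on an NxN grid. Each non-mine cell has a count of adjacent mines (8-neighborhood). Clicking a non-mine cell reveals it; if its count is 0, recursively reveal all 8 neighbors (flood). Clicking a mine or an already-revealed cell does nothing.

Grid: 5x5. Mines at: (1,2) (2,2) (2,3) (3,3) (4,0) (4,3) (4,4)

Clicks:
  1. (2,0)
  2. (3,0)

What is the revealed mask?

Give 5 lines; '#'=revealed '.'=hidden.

Answer: ##...
##...
##...
##...
.....

Derivation:
Click 1 (2,0) count=0: revealed 8 new [(0,0) (0,1) (1,0) (1,1) (2,0) (2,1) (3,0) (3,1)] -> total=8
Click 2 (3,0) count=1: revealed 0 new [(none)] -> total=8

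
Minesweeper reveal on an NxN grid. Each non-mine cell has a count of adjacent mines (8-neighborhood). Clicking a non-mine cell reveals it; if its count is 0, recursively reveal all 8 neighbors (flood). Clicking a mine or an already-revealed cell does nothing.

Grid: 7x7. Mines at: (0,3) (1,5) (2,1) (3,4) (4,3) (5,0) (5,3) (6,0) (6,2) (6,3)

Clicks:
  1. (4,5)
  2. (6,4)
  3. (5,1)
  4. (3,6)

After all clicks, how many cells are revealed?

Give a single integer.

Click 1 (4,5) count=1: revealed 1 new [(4,5)] -> total=1
Click 2 (6,4) count=2: revealed 1 new [(6,4)] -> total=2
Click 3 (5,1) count=3: revealed 1 new [(5,1)] -> total=3
Click 4 (3,6) count=0: revealed 11 new [(2,5) (2,6) (3,5) (3,6) (4,4) (4,6) (5,4) (5,5) (5,6) (6,5) (6,6)] -> total=14

Answer: 14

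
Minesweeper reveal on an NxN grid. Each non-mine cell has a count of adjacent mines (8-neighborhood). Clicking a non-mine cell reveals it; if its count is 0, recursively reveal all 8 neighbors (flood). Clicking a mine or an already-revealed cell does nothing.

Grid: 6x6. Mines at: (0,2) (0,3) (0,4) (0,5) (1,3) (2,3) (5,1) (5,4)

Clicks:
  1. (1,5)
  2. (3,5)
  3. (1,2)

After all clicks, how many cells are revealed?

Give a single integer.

Click 1 (1,5) count=2: revealed 1 new [(1,5)] -> total=1
Click 2 (3,5) count=0: revealed 7 new [(1,4) (2,4) (2,5) (3,4) (3,5) (4,4) (4,5)] -> total=8
Click 3 (1,2) count=4: revealed 1 new [(1,2)] -> total=9

Answer: 9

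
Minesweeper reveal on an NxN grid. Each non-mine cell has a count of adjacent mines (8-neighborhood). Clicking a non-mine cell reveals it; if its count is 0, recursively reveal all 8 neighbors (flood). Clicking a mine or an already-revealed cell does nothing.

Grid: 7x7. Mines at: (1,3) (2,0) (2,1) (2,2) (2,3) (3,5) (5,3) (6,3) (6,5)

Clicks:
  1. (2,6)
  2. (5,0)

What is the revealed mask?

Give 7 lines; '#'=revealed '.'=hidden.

Click 1 (2,6) count=1: revealed 1 new [(2,6)] -> total=1
Click 2 (5,0) count=0: revealed 12 new [(3,0) (3,1) (3,2) (4,0) (4,1) (4,2) (5,0) (5,1) (5,2) (6,0) (6,1) (6,2)] -> total=13

Answer: .......
.......
......#
###....
###....
###....
###....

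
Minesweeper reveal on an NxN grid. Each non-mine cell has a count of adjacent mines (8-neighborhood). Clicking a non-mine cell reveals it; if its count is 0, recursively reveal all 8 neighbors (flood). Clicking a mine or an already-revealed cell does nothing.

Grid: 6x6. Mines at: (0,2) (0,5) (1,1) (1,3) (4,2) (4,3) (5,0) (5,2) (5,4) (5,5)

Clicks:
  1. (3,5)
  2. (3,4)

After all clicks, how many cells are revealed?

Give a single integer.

Answer: 8

Derivation:
Click 1 (3,5) count=0: revealed 8 new [(1,4) (1,5) (2,4) (2,5) (3,4) (3,5) (4,4) (4,5)] -> total=8
Click 2 (3,4) count=1: revealed 0 new [(none)] -> total=8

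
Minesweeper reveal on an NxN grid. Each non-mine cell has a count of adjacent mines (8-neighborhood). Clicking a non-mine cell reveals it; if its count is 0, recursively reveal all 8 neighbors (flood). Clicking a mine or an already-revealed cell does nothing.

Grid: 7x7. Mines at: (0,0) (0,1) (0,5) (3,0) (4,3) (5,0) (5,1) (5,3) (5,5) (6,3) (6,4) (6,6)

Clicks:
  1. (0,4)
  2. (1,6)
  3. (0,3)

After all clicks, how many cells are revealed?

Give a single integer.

Click 1 (0,4) count=1: revealed 1 new [(0,4)] -> total=1
Click 2 (1,6) count=1: revealed 1 new [(1,6)] -> total=2
Click 3 (0,3) count=0: revealed 22 new [(0,2) (0,3) (1,1) (1,2) (1,3) (1,4) (1,5) (2,1) (2,2) (2,3) (2,4) (2,5) (2,6) (3,1) (3,2) (3,3) (3,4) (3,5) (3,6) (4,4) (4,5) (4,6)] -> total=24

Answer: 24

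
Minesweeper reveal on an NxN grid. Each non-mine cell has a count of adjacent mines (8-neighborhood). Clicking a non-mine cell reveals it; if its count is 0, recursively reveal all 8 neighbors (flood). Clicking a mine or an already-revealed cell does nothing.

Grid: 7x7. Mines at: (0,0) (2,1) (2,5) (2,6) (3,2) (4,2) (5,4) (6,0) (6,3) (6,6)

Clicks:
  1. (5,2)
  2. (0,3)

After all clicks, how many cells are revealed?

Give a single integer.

Answer: 16

Derivation:
Click 1 (5,2) count=2: revealed 1 new [(5,2)] -> total=1
Click 2 (0,3) count=0: revealed 15 new [(0,1) (0,2) (0,3) (0,4) (0,5) (0,6) (1,1) (1,2) (1,3) (1,4) (1,5) (1,6) (2,2) (2,3) (2,4)] -> total=16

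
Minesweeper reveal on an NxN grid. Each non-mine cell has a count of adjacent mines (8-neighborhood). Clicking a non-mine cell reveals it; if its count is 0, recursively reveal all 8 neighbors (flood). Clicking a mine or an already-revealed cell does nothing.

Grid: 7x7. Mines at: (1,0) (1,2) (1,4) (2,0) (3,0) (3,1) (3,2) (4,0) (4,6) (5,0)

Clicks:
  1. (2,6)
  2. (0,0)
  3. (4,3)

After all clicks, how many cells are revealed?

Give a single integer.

Click 1 (2,6) count=0: revealed 8 new [(0,5) (0,6) (1,5) (1,6) (2,5) (2,6) (3,5) (3,6)] -> total=8
Click 2 (0,0) count=1: revealed 1 new [(0,0)] -> total=9
Click 3 (4,3) count=1: revealed 1 new [(4,3)] -> total=10

Answer: 10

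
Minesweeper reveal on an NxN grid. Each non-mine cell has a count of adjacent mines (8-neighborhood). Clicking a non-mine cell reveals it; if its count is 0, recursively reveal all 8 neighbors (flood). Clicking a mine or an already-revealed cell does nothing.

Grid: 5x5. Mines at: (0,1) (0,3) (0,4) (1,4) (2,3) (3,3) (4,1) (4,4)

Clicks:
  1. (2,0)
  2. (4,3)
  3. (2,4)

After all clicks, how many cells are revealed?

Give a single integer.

Click 1 (2,0) count=0: revealed 9 new [(1,0) (1,1) (1,2) (2,0) (2,1) (2,2) (3,0) (3,1) (3,2)] -> total=9
Click 2 (4,3) count=2: revealed 1 new [(4,3)] -> total=10
Click 3 (2,4) count=3: revealed 1 new [(2,4)] -> total=11

Answer: 11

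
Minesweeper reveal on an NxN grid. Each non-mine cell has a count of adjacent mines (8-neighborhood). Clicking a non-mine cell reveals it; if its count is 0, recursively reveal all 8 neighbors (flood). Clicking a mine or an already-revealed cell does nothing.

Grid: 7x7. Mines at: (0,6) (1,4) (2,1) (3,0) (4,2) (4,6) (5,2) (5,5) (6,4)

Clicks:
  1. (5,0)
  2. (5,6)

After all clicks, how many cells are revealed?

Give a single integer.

Click 1 (5,0) count=0: revealed 6 new [(4,0) (4,1) (5,0) (5,1) (6,0) (6,1)] -> total=6
Click 2 (5,6) count=2: revealed 1 new [(5,6)] -> total=7

Answer: 7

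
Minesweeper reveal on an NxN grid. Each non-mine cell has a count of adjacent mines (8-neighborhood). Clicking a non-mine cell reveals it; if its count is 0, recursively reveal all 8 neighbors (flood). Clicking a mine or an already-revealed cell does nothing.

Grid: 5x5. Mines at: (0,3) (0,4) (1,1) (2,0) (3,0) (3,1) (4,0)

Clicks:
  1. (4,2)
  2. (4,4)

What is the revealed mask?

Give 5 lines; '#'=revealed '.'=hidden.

Answer: .....
..###
..###
..###
..###

Derivation:
Click 1 (4,2) count=1: revealed 1 new [(4,2)] -> total=1
Click 2 (4,4) count=0: revealed 11 new [(1,2) (1,3) (1,4) (2,2) (2,3) (2,4) (3,2) (3,3) (3,4) (4,3) (4,4)] -> total=12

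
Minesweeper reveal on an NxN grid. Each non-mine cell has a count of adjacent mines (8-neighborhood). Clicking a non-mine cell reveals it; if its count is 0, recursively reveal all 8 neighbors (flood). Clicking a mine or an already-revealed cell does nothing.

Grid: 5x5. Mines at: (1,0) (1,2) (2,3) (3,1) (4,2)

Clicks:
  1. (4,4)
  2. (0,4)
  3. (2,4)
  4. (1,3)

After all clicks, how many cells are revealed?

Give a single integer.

Click 1 (4,4) count=0: revealed 4 new [(3,3) (3,4) (4,3) (4,4)] -> total=4
Click 2 (0,4) count=0: revealed 4 new [(0,3) (0,4) (1,3) (1,4)] -> total=8
Click 3 (2,4) count=1: revealed 1 new [(2,4)] -> total=9
Click 4 (1,3) count=2: revealed 0 new [(none)] -> total=9

Answer: 9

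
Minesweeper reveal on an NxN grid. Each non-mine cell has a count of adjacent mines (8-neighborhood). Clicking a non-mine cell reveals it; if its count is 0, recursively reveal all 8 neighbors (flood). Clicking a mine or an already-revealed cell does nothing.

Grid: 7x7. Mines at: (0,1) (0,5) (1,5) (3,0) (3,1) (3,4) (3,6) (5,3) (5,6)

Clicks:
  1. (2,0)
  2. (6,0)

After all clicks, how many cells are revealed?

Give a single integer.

Answer: 10

Derivation:
Click 1 (2,0) count=2: revealed 1 new [(2,0)] -> total=1
Click 2 (6,0) count=0: revealed 9 new [(4,0) (4,1) (4,2) (5,0) (5,1) (5,2) (6,0) (6,1) (6,2)] -> total=10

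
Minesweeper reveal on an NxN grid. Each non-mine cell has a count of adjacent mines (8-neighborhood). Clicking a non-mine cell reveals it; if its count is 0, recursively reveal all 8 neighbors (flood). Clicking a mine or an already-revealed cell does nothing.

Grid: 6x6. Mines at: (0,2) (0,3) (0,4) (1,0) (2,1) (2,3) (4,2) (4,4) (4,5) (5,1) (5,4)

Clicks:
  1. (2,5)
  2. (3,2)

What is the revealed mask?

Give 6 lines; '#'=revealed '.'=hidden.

Answer: ......
....##
....##
..#.##
......
......

Derivation:
Click 1 (2,5) count=0: revealed 6 new [(1,4) (1,5) (2,4) (2,5) (3,4) (3,5)] -> total=6
Click 2 (3,2) count=3: revealed 1 new [(3,2)] -> total=7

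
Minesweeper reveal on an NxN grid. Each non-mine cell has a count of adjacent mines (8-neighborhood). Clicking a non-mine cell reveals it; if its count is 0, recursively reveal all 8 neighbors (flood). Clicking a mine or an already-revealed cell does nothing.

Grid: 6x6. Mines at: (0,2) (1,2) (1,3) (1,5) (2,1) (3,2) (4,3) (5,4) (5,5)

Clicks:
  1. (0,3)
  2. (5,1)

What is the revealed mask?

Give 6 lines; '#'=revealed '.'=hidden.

Click 1 (0,3) count=3: revealed 1 new [(0,3)] -> total=1
Click 2 (5,1) count=0: revealed 8 new [(3,0) (3,1) (4,0) (4,1) (4,2) (5,0) (5,1) (5,2)] -> total=9

Answer: ...#..
......
......
##....
###...
###...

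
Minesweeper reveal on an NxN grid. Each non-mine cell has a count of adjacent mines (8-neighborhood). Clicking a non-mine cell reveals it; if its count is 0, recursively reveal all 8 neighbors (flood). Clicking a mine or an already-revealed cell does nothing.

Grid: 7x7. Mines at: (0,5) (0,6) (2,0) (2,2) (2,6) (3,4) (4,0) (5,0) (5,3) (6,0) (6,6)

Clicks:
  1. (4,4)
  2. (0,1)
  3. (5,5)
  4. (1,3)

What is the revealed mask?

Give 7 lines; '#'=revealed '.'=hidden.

Click 1 (4,4) count=2: revealed 1 new [(4,4)] -> total=1
Click 2 (0,1) count=0: revealed 10 new [(0,0) (0,1) (0,2) (0,3) (0,4) (1,0) (1,1) (1,2) (1,3) (1,4)] -> total=11
Click 3 (5,5) count=1: revealed 1 new [(5,5)] -> total=12
Click 4 (1,3) count=1: revealed 0 new [(none)] -> total=12

Answer: #####..
#####..
.......
.......
....#..
.....#.
.......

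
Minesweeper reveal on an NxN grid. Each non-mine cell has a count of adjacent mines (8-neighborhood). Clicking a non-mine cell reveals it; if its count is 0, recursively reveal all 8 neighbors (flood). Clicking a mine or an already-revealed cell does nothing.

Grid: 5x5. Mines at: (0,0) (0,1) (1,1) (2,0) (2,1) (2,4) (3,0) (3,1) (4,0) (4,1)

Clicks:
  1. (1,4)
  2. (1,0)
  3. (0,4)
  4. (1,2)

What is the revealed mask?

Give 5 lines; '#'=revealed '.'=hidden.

Answer: ..###
#.###
.....
.....
.....

Derivation:
Click 1 (1,4) count=1: revealed 1 new [(1,4)] -> total=1
Click 2 (1,0) count=5: revealed 1 new [(1,0)] -> total=2
Click 3 (0,4) count=0: revealed 5 new [(0,2) (0,3) (0,4) (1,2) (1,3)] -> total=7
Click 4 (1,2) count=3: revealed 0 new [(none)] -> total=7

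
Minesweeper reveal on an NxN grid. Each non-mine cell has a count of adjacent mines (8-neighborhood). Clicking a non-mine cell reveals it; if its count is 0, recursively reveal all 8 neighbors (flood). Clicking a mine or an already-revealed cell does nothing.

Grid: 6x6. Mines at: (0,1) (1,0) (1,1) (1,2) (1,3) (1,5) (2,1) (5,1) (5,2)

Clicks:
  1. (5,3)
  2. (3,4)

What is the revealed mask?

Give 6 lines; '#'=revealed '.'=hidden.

Click 1 (5,3) count=1: revealed 1 new [(5,3)] -> total=1
Click 2 (3,4) count=0: revealed 14 new [(2,2) (2,3) (2,4) (2,5) (3,2) (3,3) (3,4) (3,5) (4,2) (4,3) (4,4) (4,5) (5,4) (5,5)] -> total=15

Answer: ......
......
..####
..####
..####
...###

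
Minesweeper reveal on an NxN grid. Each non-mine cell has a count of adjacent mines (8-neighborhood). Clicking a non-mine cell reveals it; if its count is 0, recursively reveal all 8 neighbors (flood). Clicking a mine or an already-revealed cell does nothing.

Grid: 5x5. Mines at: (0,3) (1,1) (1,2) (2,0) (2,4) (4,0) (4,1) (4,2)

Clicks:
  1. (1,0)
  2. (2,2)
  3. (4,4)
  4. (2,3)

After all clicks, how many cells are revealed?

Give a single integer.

Click 1 (1,0) count=2: revealed 1 new [(1,0)] -> total=1
Click 2 (2,2) count=2: revealed 1 new [(2,2)] -> total=2
Click 3 (4,4) count=0: revealed 4 new [(3,3) (3,4) (4,3) (4,4)] -> total=6
Click 4 (2,3) count=2: revealed 1 new [(2,3)] -> total=7

Answer: 7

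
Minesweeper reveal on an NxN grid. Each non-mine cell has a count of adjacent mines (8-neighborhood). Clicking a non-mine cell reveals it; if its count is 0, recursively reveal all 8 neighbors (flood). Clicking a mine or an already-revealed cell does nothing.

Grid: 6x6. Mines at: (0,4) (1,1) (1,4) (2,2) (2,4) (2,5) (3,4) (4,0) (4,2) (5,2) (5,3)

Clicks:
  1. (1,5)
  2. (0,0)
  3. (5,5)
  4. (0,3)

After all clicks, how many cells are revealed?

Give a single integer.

Answer: 7

Derivation:
Click 1 (1,5) count=4: revealed 1 new [(1,5)] -> total=1
Click 2 (0,0) count=1: revealed 1 new [(0,0)] -> total=2
Click 3 (5,5) count=0: revealed 4 new [(4,4) (4,5) (5,4) (5,5)] -> total=6
Click 4 (0,3) count=2: revealed 1 new [(0,3)] -> total=7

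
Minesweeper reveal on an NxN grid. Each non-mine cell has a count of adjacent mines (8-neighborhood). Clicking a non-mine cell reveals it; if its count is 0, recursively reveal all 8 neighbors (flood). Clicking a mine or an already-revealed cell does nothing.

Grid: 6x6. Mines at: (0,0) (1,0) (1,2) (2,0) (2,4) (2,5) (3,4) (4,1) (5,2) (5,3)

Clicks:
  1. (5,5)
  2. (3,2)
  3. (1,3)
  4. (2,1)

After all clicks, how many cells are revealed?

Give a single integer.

Click 1 (5,5) count=0: revealed 4 new [(4,4) (4,5) (5,4) (5,5)] -> total=4
Click 2 (3,2) count=1: revealed 1 new [(3,2)] -> total=5
Click 3 (1,3) count=2: revealed 1 new [(1,3)] -> total=6
Click 4 (2,1) count=3: revealed 1 new [(2,1)] -> total=7

Answer: 7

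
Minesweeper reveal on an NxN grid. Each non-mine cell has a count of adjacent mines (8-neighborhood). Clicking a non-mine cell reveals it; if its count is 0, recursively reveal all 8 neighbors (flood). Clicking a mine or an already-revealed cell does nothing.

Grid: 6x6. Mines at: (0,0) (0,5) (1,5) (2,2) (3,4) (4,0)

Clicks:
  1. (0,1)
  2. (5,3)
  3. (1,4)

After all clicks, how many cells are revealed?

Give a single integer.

Click 1 (0,1) count=1: revealed 1 new [(0,1)] -> total=1
Click 2 (5,3) count=0: revealed 13 new [(3,1) (3,2) (3,3) (4,1) (4,2) (4,3) (4,4) (4,5) (5,1) (5,2) (5,3) (5,4) (5,5)] -> total=14
Click 3 (1,4) count=2: revealed 1 new [(1,4)] -> total=15

Answer: 15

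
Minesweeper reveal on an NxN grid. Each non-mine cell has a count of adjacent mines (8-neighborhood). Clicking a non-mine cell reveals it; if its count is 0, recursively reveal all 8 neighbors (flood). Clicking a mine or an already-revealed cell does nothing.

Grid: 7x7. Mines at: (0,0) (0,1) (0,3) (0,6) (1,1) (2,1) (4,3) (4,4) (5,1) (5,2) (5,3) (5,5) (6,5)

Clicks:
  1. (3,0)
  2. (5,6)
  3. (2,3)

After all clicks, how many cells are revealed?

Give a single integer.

Click 1 (3,0) count=1: revealed 1 new [(3,0)] -> total=1
Click 2 (5,6) count=2: revealed 1 new [(5,6)] -> total=2
Click 3 (2,3) count=0: revealed 17 new [(1,2) (1,3) (1,4) (1,5) (1,6) (2,2) (2,3) (2,4) (2,5) (2,6) (3,2) (3,3) (3,4) (3,5) (3,6) (4,5) (4,6)] -> total=19

Answer: 19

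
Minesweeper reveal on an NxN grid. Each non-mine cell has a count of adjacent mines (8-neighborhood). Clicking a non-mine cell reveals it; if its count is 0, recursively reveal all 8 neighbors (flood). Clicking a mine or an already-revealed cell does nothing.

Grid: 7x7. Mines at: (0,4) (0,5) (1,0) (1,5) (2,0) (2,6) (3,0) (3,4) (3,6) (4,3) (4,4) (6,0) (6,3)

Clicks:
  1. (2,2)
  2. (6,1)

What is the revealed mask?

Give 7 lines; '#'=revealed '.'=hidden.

Answer: .###...
.###...
.###...
.###...
.......
.......
.#.....

Derivation:
Click 1 (2,2) count=0: revealed 12 new [(0,1) (0,2) (0,3) (1,1) (1,2) (1,3) (2,1) (2,2) (2,3) (3,1) (3,2) (3,3)] -> total=12
Click 2 (6,1) count=1: revealed 1 new [(6,1)] -> total=13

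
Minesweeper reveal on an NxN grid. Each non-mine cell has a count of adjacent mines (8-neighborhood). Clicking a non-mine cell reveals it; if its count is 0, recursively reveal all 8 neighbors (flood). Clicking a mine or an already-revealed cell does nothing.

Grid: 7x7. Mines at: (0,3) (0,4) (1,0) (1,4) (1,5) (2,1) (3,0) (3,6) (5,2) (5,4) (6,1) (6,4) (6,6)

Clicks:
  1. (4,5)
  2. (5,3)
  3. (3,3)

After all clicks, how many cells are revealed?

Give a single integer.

Answer: 13

Derivation:
Click 1 (4,5) count=2: revealed 1 new [(4,5)] -> total=1
Click 2 (5,3) count=3: revealed 1 new [(5,3)] -> total=2
Click 3 (3,3) count=0: revealed 11 new [(2,2) (2,3) (2,4) (2,5) (3,2) (3,3) (3,4) (3,5) (4,2) (4,3) (4,4)] -> total=13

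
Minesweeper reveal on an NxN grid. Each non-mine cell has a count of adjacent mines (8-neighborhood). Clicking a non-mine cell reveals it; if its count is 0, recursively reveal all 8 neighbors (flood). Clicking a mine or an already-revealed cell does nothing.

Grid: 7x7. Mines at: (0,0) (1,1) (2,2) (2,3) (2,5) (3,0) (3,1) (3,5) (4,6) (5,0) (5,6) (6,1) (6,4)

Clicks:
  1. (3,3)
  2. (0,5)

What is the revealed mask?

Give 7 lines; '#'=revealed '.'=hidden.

Click 1 (3,3) count=2: revealed 1 new [(3,3)] -> total=1
Click 2 (0,5) count=0: revealed 10 new [(0,2) (0,3) (0,4) (0,5) (0,6) (1,2) (1,3) (1,4) (1,5) (1,6)] -> total=11

Answer: ..#####
..#####
.......
...#...
.......
.......
.......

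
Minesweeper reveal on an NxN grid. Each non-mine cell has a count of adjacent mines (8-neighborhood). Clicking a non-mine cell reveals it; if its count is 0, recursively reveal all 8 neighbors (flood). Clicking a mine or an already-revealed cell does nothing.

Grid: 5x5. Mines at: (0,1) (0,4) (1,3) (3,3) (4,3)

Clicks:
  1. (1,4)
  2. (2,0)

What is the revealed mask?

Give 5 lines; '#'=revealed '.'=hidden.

Answer: .....
###.#
###..
###..
###..

Derivation:
Click 1 (1,4) count=2: revealed 1 new [(1,4)] -> total=1
Click 2 (2,0) count=0: revealed 12 new [(1,0) (1,1) (1,2) (2,0) (2,1) (2,2) (3,0) (3,1) (3,2) (4,0) (4,1) (4,2)] -> total=13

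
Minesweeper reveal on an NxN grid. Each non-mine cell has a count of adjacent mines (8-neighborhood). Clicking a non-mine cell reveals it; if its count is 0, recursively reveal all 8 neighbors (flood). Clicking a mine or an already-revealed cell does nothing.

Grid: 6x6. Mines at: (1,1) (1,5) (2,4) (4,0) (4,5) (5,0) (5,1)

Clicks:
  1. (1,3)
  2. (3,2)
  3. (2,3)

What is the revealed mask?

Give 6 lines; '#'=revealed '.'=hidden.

Click 1 (1,3) count=1: revealed 1 new [(1,3)] -> total=1
Click 2 (3,2) count=0: revealed 14 new [(2,1) (2,2) (2,3) (3,1) (3,2) (3,3) (3,4) (4,1) (4,2) (4,3) (4,4) (5,2) (5,3) (5,4)] -> total=15
Click 3 (2,3) count=1: revealed 0 new [(none)] -> total=15

Answer: ......
...#..
.###..
.####.
.####.
..###.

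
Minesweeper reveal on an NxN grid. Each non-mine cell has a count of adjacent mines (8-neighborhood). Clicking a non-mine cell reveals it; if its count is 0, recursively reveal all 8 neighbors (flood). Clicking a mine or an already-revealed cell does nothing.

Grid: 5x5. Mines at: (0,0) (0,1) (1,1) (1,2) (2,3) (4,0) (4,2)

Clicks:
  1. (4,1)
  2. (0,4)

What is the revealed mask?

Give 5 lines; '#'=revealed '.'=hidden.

Click 1 (4,1) count=2: revealed 1 new [(4,1)] -> total=1
Click 2 (0,4) count=0: revealed 4 new [(0,3) (0,4) (1,3) (1,4)] -> total=5

Answer: ...##
...##
.....
.....
.#...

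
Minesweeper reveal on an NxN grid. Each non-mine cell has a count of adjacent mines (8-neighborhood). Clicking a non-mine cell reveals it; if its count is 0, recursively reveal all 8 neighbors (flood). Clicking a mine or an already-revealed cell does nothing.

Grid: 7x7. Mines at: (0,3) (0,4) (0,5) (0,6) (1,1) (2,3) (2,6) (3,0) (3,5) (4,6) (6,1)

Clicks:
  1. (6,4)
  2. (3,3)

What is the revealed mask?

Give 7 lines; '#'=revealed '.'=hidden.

Click 1 (6,4) count=0: revealed 20 new [(3,1) (3,2) (3,3) (3,4) (4,1) (4,2) (4,3) (4,4) (4,5) (5,1) (5,2) (5,3) (5,4) (5,5) (5,6) (6,2) (6,3) (6,4) (6,5) (6,6)] -> total=20
Click 2 (3,3) count=1: revealed 0 new [(none)] -> total=20

Answer: .......
.......
.......
.####..
.#####.
.######
..#####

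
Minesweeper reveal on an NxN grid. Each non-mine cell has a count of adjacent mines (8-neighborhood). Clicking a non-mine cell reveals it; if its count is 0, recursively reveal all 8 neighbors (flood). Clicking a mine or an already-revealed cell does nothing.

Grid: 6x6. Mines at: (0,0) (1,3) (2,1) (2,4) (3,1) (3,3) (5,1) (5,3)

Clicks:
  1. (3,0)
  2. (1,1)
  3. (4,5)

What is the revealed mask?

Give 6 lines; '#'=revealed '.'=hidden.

Answer: ......
.#....
......
#...##
....##
....##

Derivation:
Click 1 (3,0) count=2: revealed 1 new [(3,0)] -> total=1
Click 2 (1,1) count=2: revealed 1 new [(1,1)] -> total=2
Click 3 (4,5) count=0: revealed 6 new [(3,4) (3,5) (4,4) (4,5) (5,4) (5,5)] -> total=8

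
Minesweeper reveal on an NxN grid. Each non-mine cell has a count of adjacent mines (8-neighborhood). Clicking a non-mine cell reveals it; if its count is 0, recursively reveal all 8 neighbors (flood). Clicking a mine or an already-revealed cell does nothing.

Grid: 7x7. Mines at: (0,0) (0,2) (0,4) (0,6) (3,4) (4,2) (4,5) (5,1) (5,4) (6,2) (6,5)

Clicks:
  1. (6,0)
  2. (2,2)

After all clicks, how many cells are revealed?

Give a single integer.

Click 1 (6,0) count=1: revealed 1 new [(6,0)] -> total=1
Click 2 (2,2) count=0: revealed 14 new [(1,0) (1,1) (1,2) (1,3) (2,0) (2,1) (2,2) (2,3) (3,0) (3,1) (3,2) (3,3) (4,0) (4,1)] -> total=15

Answer: 15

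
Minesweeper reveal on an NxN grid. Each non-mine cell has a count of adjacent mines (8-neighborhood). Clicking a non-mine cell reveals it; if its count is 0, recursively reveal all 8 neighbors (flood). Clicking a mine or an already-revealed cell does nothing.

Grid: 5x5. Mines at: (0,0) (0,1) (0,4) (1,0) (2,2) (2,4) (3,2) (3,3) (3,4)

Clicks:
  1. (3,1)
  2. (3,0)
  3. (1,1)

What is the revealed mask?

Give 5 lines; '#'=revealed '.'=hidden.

Answer: .....
.#...
##...
##...
##...

Derivation:
Click 1 (3,1) count=2: revealed 1 new [(3,1)] -> total=1
Click 2 (3,0) count=0: revealed 5 new [(2,0) (2,1) (3,0) (4,0) (4,1)] -> total=6
Click 3 (1,1) count=4: revealed 1 new [(1,1)] -> total=7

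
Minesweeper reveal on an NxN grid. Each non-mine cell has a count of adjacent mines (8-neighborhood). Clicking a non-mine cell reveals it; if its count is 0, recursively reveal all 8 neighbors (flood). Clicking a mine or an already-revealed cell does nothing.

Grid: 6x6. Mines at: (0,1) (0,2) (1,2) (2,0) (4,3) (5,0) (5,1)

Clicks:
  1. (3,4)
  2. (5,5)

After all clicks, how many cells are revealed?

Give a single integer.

Click 1 (3,4) count=1: revealed 1 new [(3,4)] -> total=1
Click 2 (5,5) count=0: revealed 15 new [(0,3) (0,4) (0,5) (1,3) (1,4) (1,5) (2,3) (2,4) (2,5) (3,3) (3,5) (4,4) (4,5) (5,4) (5,5)] -> total=16

Answer: 16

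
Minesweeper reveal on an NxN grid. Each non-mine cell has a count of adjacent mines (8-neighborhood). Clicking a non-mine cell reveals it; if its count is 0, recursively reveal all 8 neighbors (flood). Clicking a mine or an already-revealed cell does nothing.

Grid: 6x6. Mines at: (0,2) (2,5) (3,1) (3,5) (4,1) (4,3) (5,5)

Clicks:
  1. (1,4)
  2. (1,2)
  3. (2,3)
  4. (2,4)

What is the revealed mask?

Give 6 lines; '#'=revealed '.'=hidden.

Answer: ......
..###.
..###.
..###.
......
......

Derivation:
Click 1 (1,4) count=1: revealed 1 new [(1,4)] -> total=1
Click 2 (1,2) count=1: revealed 1 new [(1,2)] -> total=2
Click 3 (2,3) count=0: revealed 7 new [(1,3) (2,2) (2,3) (2,4) (3,2) (3,3) (3,4)] -> total=9
Click 4 (2,4) count=2: revealed 0 new [(none)] -> total=9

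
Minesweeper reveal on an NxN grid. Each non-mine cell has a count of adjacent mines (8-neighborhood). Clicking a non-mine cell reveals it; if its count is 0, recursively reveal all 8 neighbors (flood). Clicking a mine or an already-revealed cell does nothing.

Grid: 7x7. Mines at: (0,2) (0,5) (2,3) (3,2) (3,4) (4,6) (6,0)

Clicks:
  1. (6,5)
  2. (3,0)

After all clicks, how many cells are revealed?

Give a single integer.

Answer: 27

Derivation:
Click 1 (6,5) count=0: revealed 17 new [(4,1) (4,2) (4,3) (4,4) (4,5) (5,1) (5,2) (5,3) (5,4) (5,5) (5,6) (6,1) (6,2) (6,3) (6,4) (6,5) (6,6)] -> total=17
Click 2 (3,0) count=0: revealed 10 new [(0,0) (0,1) (1,0) (1,1) (2,0) (2,1) (3,0) (3,1) (4,0) (5,0)] -> total=27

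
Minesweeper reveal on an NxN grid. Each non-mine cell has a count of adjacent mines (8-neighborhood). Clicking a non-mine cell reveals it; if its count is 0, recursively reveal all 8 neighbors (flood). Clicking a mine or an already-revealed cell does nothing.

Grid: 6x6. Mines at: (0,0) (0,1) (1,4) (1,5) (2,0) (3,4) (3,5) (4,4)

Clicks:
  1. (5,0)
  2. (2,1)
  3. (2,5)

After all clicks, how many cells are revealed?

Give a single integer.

Click 1 (5,0) count=0: revealed 18 new [(1,1) (1,2) (1,3) (2,1) (2,2) (2,3) (3,0) (3,1) (3,2) (3,3) (4,0) (4,1) (4,2) (4,3) (5,0) (5,1) (5,2) (5,3)] -> total=18
Click 2 (2,1) count=1: revealed 0 new [(none)] -> total=18
Click 3 (2,5) count=4: revealed 1 new [(2,5)] -> total=19

Answer: 19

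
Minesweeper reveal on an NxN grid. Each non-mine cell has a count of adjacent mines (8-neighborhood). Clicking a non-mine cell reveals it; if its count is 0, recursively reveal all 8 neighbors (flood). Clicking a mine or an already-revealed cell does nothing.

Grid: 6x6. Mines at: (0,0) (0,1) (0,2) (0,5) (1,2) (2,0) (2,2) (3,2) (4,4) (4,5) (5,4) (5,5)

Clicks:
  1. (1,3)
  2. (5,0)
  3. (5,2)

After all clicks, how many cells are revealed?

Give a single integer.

Click 1 (1,3) count=3: revealed 1 new [(1,3)] -> total=1
Click 2 (5,0) count=0: revealed 10 new [(3,0) (3,1) (4,0) (4,1) (4,2) (4,3) (5,0) (5,1) (5,2) (5,3)] -> total=11
Click 3 (5,2) count=0: revealed 0 new [(none)] -> total=11

Answer: 11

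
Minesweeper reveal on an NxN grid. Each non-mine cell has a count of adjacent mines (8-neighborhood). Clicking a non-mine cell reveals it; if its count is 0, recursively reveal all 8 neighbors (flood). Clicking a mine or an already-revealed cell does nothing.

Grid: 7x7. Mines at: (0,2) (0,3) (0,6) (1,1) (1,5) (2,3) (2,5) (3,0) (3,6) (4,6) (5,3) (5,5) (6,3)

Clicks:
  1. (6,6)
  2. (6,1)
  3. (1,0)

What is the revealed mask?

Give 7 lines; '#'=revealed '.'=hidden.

Answer: .......
#......
.......
.......
###....
###....
###...#

Derivation:
Click 1 (6,6) count=1: revealed 1 new [(6,6)] -> total=1
Click 2 (6,1) count=0: revealed 9 new [(4,0) (4,1) (4,2) (5,0) (5,1) (5,2) (6,0) (6,1) (6,2)] -> total=10
Click 3 (1,0) count=1: revealed 1 new [(1,0)] -> total=11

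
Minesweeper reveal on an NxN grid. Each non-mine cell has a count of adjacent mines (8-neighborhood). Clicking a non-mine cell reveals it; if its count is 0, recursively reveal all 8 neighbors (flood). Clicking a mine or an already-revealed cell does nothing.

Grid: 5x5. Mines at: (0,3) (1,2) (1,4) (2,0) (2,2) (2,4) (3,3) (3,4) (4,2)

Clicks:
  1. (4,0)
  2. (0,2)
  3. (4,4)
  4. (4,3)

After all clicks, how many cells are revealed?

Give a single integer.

Click 1 (4,0) count=0: revealed 4 new [(3,0) (3,1) (4,0) (4,1)] -> total=4
Click 2 (0,2) count=2: revealed 1 new [(0,2)] -> total=5
Click 3 (4,4) count=2: revealed 1 new [(4,4)] -> total=6
Click 4 (4,3) count=3: revealed 1 new [(4,3)] -> total=7

Answer: 7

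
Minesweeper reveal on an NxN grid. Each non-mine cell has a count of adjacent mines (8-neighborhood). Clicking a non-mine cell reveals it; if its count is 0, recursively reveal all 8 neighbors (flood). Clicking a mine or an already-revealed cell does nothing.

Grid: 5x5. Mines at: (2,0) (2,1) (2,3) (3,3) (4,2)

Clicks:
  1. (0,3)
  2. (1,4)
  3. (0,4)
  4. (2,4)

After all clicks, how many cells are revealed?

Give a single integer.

Answer: 11

Derivation:
Click 1 (0,3) count=0: revealed 10 new [(0,0) (0,1) (0,2) (0,3) (0,4) (1,0) (1,1) (1,2) (1,3) (1,4)] -> total=10
Click 2 (1,4) count=1: revealed 0 new [(none)] -> total=10
Click 3 (0,4) count=0: revealed 0 new [(none)] -> total=10
Click 4 (2,4) count=2: revealed 1 new [(2,4)] -> total=11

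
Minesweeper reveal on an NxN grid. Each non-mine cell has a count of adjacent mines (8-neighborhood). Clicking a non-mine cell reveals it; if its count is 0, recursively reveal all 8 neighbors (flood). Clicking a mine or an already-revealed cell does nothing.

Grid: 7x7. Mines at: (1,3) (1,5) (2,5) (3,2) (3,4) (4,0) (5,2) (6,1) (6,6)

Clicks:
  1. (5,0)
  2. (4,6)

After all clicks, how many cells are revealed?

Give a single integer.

Click 1 (5,0) count=2: revealed 1 new [(5,0)] -> total=1
Click 2 (4,6) count=0: revealed 6 new [(3,5) (3,6) (4,5) (4,6) (5,5) (5,6)] -> total=7

Answer: 7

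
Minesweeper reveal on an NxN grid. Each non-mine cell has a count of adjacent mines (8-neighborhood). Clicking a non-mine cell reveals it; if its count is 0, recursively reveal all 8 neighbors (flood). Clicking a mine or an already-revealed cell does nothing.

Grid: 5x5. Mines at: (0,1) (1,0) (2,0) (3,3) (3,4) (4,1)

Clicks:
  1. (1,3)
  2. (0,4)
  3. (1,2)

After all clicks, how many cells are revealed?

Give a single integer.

Answer: 9

Derivation:
Click 1 (1,3) count=0: revealed 9 new [(0,2) (0,3) (0,4) (1,2) (1,3) (1,4) (2,2) (2,3) (2,4)] -> total=9
Click 2 (0,4) count=0: revealed 0 new [(none)] -> total=9
Click 3 (1,2) count=1: revealed 0 new [(none)] -> total=9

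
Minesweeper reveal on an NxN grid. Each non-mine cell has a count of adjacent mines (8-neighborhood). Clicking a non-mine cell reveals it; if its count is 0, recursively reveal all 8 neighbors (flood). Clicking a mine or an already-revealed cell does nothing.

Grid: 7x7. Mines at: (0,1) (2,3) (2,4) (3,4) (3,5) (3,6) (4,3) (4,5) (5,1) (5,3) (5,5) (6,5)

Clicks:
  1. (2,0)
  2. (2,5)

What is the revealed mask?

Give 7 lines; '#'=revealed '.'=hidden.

Click 1 (2,0) count=0: revealed 12 new [(1,0) (1,1) (1,2) (2,0) (2,1) (2,2) (3,0) (3,1) (3,2) (4,0) (4,1) (4,2)] -> total=12
Click 2 (2,5) count=4: revealed 1 new [(2,5)] -> total=13

Answer: .......
###....
###..#.
###....
###....
.......
.......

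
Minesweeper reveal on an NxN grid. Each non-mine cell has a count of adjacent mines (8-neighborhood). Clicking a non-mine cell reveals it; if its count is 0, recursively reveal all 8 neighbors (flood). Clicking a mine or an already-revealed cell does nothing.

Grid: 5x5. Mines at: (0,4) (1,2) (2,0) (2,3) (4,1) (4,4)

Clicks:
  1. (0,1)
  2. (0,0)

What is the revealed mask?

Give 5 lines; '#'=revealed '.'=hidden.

Answer: ##...
##...
.....
.....
.....

Derivation:
Click 1 (0,1) count=1: revealed 1 new [(0,1)] -> total=1
Click 2 (0,0) count=0: revealed 3 new [(0,0) (1,0) (1,1)] -> total=4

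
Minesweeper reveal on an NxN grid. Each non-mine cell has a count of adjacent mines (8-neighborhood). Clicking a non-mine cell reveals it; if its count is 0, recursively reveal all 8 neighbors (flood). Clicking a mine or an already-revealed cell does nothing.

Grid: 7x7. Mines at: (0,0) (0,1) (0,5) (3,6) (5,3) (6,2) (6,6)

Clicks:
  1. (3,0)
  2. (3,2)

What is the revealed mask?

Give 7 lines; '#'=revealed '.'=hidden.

Answer: ..###..
######.
######.
######.
######.
###....
##.....

Derivation:
Click 1 (3,0) count=0: revealed 32 new [(0,2) (0,3) (0,4) (1,0) (1,1) (1,2) (1,3) (1,4) (1,5) (2,0) (2,1) (2,2) (2,3) (2,4) (2,5) (3,0) (3,1) (3,2) (3,3) (3,4) (3,5) (4,0) (4,1) (4,2) (4,3) (4,4) (4,5) (5,0) (5,1) (5,2) (6,0) (6,1)] -> total=32
Click 2 (3,2) count=0: revealed 0 new [(none)] -> total=32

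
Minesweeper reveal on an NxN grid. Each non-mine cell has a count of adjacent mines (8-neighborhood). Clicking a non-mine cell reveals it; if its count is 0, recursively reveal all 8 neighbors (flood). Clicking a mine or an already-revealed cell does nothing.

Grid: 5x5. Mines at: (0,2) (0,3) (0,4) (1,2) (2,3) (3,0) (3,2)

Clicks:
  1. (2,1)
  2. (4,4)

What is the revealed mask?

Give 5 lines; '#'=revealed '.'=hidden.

Click 1 (2,1) count=3: revealed 1 new [(2,1)] -> total=1
Click 2 (4,4) count=0: revealed 4 new [(3,3) (3,4) (4,3) (4,4)] -> total=5

Answer: .....
.....
.#...
...##
...##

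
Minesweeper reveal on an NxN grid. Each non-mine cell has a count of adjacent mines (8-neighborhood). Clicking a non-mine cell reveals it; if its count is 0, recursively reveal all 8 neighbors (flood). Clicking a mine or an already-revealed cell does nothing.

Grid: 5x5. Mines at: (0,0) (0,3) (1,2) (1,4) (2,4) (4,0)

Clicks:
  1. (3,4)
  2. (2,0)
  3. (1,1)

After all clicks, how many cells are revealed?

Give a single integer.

Answer: 7

Derivation:
Click 1 (3,4) count=1: revealed 1 new [(3,4)] -> total=1
Click 2 (2,0) count=0: revealed 6 new [(1,0) (1,1) (2,0) (2,1) (3,0) (3,1)] -> total=7
Click 3 (1,1) count=2: revealed 0 new [(none)] -> total=7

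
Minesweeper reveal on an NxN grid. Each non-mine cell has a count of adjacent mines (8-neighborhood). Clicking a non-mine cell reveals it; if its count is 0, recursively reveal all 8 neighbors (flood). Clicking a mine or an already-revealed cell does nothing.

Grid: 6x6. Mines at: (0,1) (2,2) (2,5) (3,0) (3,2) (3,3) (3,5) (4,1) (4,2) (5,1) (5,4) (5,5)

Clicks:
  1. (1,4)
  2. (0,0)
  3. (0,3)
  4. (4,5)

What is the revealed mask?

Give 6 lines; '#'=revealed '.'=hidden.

Click 1 (1,4) count=1: revealed 1 new [(1,4)] -> total=1
Click 2 (0,0) count=1: revealed 1 new [(0,0)] -> total=2
Click 3 (0,3) count=0: revealed 7 new [(0,2) (0,3) (0,4) (0,5) (1,2) (1,3) (1,5)] -> total=9
Click 4 (4,5) count=3: revealed 1 new [(4,5)] -> total=10

Answer: #.####
..####
......
......
.....#
......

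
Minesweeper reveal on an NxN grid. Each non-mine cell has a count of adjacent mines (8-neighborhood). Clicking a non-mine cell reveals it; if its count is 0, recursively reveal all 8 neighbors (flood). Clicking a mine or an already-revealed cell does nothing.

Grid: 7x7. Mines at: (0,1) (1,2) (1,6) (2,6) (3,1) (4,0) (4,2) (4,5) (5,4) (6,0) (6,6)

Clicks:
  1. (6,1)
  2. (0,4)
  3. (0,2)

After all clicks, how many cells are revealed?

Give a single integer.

Answer: 14

Derivation:
Click 1 (6,1) count=1: revealed 1 new [(6,1)] -> total=1
Click 2 (0,4) count=0: revealed 12 new [(0,3) (0,4) (0,5) (1,3) (1,4) (1,5) (2,3) (2,4) (2,5) (3,3) (3,4) (3,5)] -> total=13
Click 3 (0,2) count=2: revealed 1 new [(0,2)] -> total=14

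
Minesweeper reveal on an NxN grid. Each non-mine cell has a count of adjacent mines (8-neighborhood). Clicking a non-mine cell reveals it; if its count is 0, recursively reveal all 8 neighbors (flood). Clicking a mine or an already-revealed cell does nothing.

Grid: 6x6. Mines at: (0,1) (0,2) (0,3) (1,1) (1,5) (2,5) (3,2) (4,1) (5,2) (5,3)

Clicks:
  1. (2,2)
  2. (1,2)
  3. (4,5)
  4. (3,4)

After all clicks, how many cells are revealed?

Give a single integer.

Click 1 (2,2) count=2: revealed 1 new [(2,2)] -> total=1
Click 2 (1,2) count=4: revealed 1 new [(1,2)] -> total=2
Click 3 (4,5) count=0: revealed 6 new [(3,4) (3,5) (4,4) (4,5) (5,4) (5,5)] -> total=8
Click 4 (3,4) count=1: revealed 0 new [(none)] -> total=8

Answer: 8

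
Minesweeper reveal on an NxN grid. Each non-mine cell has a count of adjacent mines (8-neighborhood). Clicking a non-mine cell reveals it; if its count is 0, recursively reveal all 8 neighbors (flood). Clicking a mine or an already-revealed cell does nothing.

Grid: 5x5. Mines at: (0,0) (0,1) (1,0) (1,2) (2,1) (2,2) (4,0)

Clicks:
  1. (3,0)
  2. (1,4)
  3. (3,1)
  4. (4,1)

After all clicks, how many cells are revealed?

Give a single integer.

Answer: 15

Derivation:
Click 1 (3,0) count=2: revealed 1 new [(3,0)] -> total=1
Click 2 (1,4) count=0: revealed 14 new [(0,3) (0,4) (1,3) (1,4) (2,3) (2,4) (3,1) (3,2) (3,3) (3,4) (4,1) (4,2) (4,3) (4,4)] -> total=15
Click 3 (3,1) count=3: revealed 0 new [(none)] -> total=15
Click 4 (4,1) count=1: revealed 0 new [(none)] -> total=15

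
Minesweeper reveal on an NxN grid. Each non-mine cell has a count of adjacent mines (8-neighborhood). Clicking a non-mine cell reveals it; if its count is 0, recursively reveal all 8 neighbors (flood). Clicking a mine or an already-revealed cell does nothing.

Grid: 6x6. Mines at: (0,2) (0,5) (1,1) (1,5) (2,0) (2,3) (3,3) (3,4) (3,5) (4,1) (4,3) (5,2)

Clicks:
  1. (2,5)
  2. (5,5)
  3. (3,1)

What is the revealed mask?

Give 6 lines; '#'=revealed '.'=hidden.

Click 1 (2,5) count=3: revealed 1 new [(2,5)] -> total=1
Click 2 (5,5) count=0: revealed 4 new [(4,4) (4,5) (5,4) (5,5)] -> total=5
Click 3 (3,1) count=2: revealed 1 new [(3,1)] -> total=6

Answer: ......
......
.....#
.#....
....##
....##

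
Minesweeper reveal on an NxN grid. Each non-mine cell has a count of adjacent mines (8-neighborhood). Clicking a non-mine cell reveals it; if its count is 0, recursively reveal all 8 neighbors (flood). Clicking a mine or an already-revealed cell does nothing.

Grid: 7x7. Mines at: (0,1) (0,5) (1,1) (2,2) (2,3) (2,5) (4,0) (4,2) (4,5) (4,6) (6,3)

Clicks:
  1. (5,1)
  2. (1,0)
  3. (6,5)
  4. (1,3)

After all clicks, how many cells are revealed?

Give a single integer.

Click 1 (5,1) count=2: revealed 1 new [(5,1)] -> total=1
Click 2 (1,0) count=2: revealed 1 new [(1,0)] -> total=2
Click 3 (6,5) count=0: revealed 6 new [(5,4) (5,5) (5,6) (6,4) (6,5) (6,6)] -> total=8
Click 4 (1,3) count=2: revealed 1 new [(1,3)] -> total=9

Answer: 9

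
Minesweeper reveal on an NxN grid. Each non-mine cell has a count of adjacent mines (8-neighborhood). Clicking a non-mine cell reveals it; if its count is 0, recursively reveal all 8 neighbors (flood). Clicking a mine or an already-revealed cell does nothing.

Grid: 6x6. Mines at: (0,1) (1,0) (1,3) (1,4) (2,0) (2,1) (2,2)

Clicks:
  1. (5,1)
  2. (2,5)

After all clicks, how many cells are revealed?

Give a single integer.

Click 1 (5,1) count=0: revealed 21 new [(2,3) (2,4) (2,5) (3,0) (3,1) (3,2) (3,3) (3,4) (3,5) (4,0) (4,1) (4,2) (4,3) (4,4) (4,5) (5,0) (5,1) (5,2) (5,3) (5,4) (5,5)] -> total=21
Click 2 (2,5) count=1: revealed 0 new [(none)] -> total=21

Answer: 21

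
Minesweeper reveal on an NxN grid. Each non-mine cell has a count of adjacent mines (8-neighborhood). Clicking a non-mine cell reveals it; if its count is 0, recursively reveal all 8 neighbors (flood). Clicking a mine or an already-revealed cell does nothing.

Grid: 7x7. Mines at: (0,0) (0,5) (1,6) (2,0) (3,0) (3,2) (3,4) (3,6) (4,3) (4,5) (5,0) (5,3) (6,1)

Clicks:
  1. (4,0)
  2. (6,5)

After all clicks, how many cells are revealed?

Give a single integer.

Click 1 (4,0) count=2: revealed 1 new [(4,0)] -> total=1
Click 2 (6,5) count=0: revealed 6 new [(5,4) (5,5) (5,6) (6,4) (6,5) (6,6)] -> total=7

Answer: 7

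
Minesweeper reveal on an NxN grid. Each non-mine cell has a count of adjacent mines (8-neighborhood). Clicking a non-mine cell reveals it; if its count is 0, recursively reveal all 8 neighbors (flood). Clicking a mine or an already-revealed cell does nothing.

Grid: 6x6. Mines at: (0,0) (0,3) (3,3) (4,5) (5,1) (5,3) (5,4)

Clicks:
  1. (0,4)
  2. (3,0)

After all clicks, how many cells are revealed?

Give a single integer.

Answer: 13

Derivation:
Click 1 (0,4) count=1: revealed 1 new [(0,4)] -> total=1
Click 2 (3,0) count=0: revealed 12 new [(1,0) (1,1) (1,2) (2,0) (2,1) (2,2) (3,0) (3,1) (3,2) (4,0) (4,1) (4,2)] -> total=13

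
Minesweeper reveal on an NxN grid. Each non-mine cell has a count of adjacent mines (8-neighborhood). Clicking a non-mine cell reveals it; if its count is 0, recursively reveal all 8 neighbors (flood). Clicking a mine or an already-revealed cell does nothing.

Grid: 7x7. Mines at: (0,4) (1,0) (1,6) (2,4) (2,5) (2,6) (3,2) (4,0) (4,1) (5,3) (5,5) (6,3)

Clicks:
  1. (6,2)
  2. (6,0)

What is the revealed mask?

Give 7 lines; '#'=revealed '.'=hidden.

Click 1 (6,2) count=2: revealed 1 new [(6,2)] -> total=1
Click 2 (6,0) count=0: revealed 5 new [(5,0) (5,1) (5,2) (6,0) (6,1)] -> total=6

Answer: .......
.......
.......
.......
.......
###....
###....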